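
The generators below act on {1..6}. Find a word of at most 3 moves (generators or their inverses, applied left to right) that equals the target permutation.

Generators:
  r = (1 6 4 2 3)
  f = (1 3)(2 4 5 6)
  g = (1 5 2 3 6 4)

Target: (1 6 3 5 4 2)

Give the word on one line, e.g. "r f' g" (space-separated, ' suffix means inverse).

f g

  after f: (1 3)(2 4 5 6)
  after g: (1 6 3 5 4 2)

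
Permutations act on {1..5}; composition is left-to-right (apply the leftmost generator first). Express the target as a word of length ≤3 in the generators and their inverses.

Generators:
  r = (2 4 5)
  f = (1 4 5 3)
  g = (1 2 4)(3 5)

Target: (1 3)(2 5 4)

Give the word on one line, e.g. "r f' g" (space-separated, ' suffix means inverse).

  after g': (1 4 2)(3 5)
  after f: (1 5)(2 4)
  after f: (1 3)(2 5 4)

g' f f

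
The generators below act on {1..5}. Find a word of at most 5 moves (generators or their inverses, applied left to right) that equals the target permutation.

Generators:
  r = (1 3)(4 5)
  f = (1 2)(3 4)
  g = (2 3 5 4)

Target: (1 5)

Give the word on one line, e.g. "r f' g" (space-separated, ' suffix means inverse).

  after f': (1 2)(3 4)
  after g: (1 3 2)(4 5)
  after f: (1 4 5 3)
  after r: (1 5)

f' g f r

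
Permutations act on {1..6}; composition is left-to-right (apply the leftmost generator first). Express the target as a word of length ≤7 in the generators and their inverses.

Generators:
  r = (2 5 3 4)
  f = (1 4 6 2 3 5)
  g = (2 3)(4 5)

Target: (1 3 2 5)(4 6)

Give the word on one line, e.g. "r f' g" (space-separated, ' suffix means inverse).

  after f: (1 4 6 2 3 5)
  after g': (1 5)(3 4 6)
  after r: (1 3 2 5)(4 6)
  after g': (1 2 4 6 5)
  after g': (1 3 2 5)(4 6)

f g' r g' g'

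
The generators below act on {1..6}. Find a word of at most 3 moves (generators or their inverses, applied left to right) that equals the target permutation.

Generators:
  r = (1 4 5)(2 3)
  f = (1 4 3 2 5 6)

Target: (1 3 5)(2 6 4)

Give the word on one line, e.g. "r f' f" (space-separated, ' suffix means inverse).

  after f: (1 4 3 2 5 6)
  after f: (1 3 5)(2 6 4)

f f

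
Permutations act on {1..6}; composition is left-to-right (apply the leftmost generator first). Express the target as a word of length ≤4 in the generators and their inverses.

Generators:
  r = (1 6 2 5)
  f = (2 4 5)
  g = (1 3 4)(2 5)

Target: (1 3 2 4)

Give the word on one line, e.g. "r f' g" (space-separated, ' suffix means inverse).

  after g: (1 3 4)(2 5)
  after f': (1 3 2 4)

g f'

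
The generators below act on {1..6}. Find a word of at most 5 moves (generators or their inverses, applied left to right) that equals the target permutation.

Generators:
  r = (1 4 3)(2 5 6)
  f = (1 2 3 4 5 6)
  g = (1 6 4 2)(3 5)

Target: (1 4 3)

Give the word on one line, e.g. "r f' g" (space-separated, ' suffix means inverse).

  after r: (1 4 3)(2 5 6)
  after r: (1 3 4)(2 6 5)
  after g: (1 5)(2 4 6 3)
  after r': (1 2)(3 6 4 5)
  after g': (1 4 3)

r r g r' g'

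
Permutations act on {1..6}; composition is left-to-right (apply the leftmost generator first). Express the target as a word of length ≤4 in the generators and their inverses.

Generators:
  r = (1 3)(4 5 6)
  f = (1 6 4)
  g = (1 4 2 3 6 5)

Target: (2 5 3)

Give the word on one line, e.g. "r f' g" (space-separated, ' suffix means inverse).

f g' f' r'

  after f: (1 6 4)
  after g': (1 3 2 4 5 6)
  after f': (1 3 2 6 4 5)
  after r': (2 5 3)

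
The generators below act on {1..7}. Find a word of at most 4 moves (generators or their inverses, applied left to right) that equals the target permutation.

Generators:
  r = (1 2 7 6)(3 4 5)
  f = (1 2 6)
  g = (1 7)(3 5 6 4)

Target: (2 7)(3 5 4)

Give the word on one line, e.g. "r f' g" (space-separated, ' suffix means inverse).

f r'

  after f: (1 2 6)
  after r': (2 7)(3 5 4)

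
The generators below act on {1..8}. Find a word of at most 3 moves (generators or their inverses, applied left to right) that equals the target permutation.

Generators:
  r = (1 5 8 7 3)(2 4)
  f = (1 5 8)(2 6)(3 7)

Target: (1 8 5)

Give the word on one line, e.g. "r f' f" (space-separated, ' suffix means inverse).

f f

  after f: (1 5 8)(2 6)(3 7)
  after f: (1 8 5)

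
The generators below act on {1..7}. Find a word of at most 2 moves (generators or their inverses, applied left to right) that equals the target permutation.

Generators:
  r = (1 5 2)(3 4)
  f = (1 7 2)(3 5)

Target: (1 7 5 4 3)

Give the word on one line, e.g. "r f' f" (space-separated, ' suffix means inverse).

f r'

  after f: (1 7 2)(3 5)
  after r': (1 7 5 4 3)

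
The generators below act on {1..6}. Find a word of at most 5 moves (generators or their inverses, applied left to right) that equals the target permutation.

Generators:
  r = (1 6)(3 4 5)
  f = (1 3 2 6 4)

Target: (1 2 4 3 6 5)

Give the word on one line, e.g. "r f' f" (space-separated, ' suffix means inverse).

r f' r' r'

  after r: (1 6)(3 4 5)
  after f': (1 2 3 6 4 5)
  after r': (1 2 5 6 3)
  after r': (1 2 4 3 6 5)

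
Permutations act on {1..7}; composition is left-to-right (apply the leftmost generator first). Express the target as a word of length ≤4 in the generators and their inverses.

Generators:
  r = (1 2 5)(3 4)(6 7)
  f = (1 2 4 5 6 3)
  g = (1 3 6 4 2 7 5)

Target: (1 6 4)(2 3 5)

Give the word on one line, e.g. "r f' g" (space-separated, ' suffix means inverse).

f' f'

  after f': (1 3 6 5 4 2)
  after f': (1 6 4)(2 3 5)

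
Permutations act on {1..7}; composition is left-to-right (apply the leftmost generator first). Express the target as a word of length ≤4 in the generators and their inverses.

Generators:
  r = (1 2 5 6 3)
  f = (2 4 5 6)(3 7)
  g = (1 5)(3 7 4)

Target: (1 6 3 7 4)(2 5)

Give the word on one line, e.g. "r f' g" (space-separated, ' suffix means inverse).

g r

  after g: (1 5)(3 7 4)
  after r: (1 6 3 7 4)(2 5)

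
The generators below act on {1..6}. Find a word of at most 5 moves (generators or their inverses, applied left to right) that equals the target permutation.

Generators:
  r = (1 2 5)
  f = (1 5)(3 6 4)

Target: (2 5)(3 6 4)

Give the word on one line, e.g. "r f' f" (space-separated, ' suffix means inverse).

r f r'

  after r: (1 2 5)
  after f: (1 2)(3 6 4)
  after r': (2 5)(3 6 4)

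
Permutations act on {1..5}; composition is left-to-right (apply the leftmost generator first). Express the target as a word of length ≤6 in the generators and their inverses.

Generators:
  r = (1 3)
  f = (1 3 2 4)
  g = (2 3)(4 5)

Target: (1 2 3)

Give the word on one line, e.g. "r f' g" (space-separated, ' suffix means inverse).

g r' g' r

  after g: (2 3)(4 5)
  after r': (1 3 2)(4 5)
  after g': (1 2)
  after r: (1 2 3)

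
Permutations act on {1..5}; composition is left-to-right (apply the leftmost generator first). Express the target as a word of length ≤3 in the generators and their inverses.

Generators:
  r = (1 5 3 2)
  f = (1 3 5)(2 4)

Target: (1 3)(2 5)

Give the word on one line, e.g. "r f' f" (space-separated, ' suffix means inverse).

r r

  after r: (1 5 3 2)
  after r: (1 3)(2 5)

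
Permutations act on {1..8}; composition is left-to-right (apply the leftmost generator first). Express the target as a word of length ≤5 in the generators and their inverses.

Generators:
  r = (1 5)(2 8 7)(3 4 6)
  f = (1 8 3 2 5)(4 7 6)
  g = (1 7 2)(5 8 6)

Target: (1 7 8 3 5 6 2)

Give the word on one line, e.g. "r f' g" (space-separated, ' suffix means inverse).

  after r': (1 5)(2 7 8)(3 6 4)
  after g': (1 6 4 3 8 7 5 2)
  after r': (1 4 6 3 2 5 7)
  after f: (1 7 8 3 5 6 2)

r' g' r' f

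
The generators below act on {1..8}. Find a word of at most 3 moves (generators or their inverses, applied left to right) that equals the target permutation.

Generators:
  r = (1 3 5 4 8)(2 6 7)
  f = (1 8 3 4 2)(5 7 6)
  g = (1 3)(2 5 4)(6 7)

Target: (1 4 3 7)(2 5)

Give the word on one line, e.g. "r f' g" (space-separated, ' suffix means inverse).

  after r: (1 3 5 4 8)(2 6 7)
  after f: (1 4 3 7)(2 5)

r f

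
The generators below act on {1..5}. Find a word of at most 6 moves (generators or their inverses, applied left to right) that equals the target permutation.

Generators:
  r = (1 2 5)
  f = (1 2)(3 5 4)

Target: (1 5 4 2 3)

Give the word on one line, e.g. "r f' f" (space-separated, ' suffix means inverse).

f' r' f' r' r'

  after f': (1 2)(3 4 5)
  after r': (2 5 3 4)
  after f': (1 2 3 5 4)
  after r': (2 3)(4 5)
  after r': (1 5 4 2 3)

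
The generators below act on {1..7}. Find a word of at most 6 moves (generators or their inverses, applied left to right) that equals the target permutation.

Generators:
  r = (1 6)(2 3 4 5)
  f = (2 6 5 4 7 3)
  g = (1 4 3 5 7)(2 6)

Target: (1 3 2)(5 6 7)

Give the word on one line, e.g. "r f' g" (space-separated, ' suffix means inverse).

g g g r f'

  after g: (1 4 3 5 7)(2 6)
  after g: (1 3 7 4 5)
  after g: (1 5 4 7 3)(2 6)
  after r: (1 2)(3 6)(4 7)
  after f': (1 3 2)(5 6 7)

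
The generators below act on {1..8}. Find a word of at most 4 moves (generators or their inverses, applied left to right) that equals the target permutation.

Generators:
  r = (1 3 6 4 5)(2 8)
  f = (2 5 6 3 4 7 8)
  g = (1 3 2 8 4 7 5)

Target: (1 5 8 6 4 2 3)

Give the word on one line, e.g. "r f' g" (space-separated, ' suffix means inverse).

  after f': (2 8 7 4 3 6 5)
  after g: (1 3 6)(2 4)(5 8)
  after r': (2 6 5)(4 8)
  after r': (1 5 8 6 4 2 3)

f' g r' r'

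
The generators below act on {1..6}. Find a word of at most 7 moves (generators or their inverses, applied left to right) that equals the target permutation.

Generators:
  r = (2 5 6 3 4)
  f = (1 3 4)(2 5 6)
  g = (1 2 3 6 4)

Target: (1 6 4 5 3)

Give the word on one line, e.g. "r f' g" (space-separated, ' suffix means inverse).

r f' r g r'

  after r: (2 5 6 3 4)
  after f': (1 4 6)
  after r: (1 2 5 6)(3 4)
  after g: (1 3)(2 5 4 6)
  after r': (1 6 4 5 3)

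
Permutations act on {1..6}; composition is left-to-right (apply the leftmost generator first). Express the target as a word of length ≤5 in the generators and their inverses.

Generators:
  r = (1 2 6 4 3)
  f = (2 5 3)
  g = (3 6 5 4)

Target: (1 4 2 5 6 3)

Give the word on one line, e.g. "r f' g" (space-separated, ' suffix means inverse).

r f g

  after r: (1 2 6 4 3)
  after f: (1 5 3)(2 6 4)
  after g: (1 4 2 5 6 3)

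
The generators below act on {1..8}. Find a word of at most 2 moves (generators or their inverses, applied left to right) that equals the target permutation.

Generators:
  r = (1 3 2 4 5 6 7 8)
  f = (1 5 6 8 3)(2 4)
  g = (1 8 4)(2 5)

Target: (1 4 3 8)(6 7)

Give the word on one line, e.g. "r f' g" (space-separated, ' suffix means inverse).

  after f: (1 5 6 8 3)(2 4)
  after r': (1 4 3 8)(6 7)

f r'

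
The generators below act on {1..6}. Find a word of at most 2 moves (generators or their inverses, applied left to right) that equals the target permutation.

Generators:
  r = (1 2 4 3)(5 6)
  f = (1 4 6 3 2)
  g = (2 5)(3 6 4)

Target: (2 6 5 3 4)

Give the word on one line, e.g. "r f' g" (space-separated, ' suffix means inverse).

  after r: (1 2 4 3)(5 6)
  after f: (2 6 5 3 4)

r f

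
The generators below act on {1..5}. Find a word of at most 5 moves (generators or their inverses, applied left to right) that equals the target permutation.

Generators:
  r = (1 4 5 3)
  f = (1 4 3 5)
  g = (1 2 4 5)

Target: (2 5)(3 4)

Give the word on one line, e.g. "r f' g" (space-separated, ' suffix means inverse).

  after f': (1 5 3 4)
  after r: (1 3 5)
  after g: (1 3)(2 4 5)
  after r: (2 5)(3 4)

f' r g r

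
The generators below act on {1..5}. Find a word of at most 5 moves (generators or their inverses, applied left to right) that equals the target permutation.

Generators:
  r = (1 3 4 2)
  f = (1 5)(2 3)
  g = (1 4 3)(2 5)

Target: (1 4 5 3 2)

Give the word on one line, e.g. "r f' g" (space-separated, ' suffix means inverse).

r' f g'

  after r': (1 2 4 3)
  after f: (1 3 5)(2 4)
  after g': (1 4 5 3 2)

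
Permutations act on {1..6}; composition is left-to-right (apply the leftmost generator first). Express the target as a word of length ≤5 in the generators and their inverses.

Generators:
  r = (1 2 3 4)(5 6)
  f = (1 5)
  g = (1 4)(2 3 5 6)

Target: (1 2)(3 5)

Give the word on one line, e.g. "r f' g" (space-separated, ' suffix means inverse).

f g' r' f

  after f: (1 5)
  after g': (1 3 2 6 5 4)
  after r': (1 2 5 3)
  after f: (1 2)(3 5)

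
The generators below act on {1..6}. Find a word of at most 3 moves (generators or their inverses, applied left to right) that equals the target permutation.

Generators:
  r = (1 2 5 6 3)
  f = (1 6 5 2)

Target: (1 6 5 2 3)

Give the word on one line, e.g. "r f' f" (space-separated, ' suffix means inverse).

f f r

  after f: (1 6 5 2)
  after f: (1 5)(2 6)
  after r: (1 6 5 2 3)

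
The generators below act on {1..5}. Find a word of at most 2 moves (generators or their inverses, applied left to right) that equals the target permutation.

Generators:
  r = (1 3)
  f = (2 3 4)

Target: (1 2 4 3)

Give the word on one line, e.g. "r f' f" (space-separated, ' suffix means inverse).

r f'

  after r: (1 3)
  after f': (1 2 4 3)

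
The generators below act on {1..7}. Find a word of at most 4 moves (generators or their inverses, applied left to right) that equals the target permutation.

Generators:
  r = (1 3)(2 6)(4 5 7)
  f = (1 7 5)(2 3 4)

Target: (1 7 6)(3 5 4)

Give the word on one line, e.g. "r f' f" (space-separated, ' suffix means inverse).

r f' f' r'

  after r: (1 3)(2 6)(4 5 7)
  after f': (1 2 6 4 7 3 5)
  after f': (1 4)(2 6 3 7)
  after r': (1 7 6)(3 5 4)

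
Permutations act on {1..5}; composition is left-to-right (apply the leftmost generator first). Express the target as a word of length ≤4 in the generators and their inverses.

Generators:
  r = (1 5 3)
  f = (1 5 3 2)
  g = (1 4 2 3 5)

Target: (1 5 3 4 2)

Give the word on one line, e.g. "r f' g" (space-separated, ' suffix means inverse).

f g' f'

  after f: (1 5 3 2)
  after g': (1 3 4)(2 5)
  after f': (1 5 3 4 2)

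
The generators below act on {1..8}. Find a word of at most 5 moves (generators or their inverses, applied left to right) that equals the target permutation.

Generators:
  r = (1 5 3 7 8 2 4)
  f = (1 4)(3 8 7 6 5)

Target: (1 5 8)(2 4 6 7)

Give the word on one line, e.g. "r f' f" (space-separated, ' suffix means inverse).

r r f'

  after r: (1 5 3 7 8 2 4)
  after r: (1 3 8 4 5 7 2)
  after f': (1 5 8)(2 4 6 7)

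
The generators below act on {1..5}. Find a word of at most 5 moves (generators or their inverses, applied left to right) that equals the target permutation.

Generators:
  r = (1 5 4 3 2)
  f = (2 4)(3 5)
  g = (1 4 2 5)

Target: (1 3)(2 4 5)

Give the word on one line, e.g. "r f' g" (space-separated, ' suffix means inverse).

  after g: (1 4 2 5)
  after f: (1 2 3 5)
  after r': (1 3)(2 4 5)

g f r'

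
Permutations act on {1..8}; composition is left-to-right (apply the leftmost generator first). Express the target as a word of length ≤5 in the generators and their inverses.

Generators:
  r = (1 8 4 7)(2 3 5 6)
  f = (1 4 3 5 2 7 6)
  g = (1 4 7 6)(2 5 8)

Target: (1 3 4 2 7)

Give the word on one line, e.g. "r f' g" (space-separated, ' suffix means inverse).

f' r g f' g'

  after f': (1 6 7 2 5 3 4)
  after r: (1 2 6)(3 7)(4 8)
  after g: (1 5 8 7 3 6 4 2)
  after f': (1 3 7 4 5 8 2 6)
  after g': (1 3 4 2 7)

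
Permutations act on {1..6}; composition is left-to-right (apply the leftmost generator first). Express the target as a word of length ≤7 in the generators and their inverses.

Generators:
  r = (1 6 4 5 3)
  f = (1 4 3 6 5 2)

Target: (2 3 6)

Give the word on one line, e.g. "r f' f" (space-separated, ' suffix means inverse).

  after r': (1 3 5 4 6)
  after f: (1 6 4 5 3 2)
  after r: (1 4 3 2 6 5)
  after f: (1 3)(2 5 4 6)
  after r: (2 3 6)

r' f r f r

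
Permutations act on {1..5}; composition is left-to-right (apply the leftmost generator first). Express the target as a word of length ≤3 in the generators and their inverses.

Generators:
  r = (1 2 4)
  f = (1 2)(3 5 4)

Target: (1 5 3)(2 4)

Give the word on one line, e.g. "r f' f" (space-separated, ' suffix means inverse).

r' f' r

  after r': (1 4 2)
  after f': (1 5 3 4)
  after r: (1 5 3)(2 4)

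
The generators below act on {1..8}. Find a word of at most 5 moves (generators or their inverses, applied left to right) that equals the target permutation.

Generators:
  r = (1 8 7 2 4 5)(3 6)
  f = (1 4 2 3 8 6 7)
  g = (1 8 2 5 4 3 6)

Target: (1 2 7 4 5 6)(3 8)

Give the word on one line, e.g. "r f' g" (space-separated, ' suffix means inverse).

  after r: (1 8 7 2 4 5)(3 6)
  after g: (1 2 3)(5 8 7)
  after f': (1 4)(3 7 5)(6 8)
  after r': (1 2 7 4 5 6)(3 8)

r g f' r'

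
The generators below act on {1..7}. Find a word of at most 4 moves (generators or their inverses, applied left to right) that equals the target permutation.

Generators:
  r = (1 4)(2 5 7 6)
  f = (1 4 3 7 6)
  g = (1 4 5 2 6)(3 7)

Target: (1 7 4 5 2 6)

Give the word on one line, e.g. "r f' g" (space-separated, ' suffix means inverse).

  after r': (1 4)(2 6 7 5)
  after g': (3 7 4 6)
  after f': (1 6 4 7)
  after r': (1 7 4 5 2 6)

r' g' f' r'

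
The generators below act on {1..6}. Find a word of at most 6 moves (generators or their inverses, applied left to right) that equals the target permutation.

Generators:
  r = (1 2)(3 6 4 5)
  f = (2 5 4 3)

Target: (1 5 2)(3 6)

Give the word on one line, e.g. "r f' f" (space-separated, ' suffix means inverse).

r' r' r' f

  after r': (1 2)(3 5 4 6)
  after r': (3 4)(5 6)
  after r': (1 2)(3 6 4 5)
  after f: (1 5 2)(3 6)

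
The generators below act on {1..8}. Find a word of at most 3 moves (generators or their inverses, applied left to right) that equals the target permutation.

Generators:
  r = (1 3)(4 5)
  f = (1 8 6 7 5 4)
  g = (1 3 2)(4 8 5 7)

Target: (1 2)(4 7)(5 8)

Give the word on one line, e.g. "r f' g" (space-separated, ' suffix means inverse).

  after r: (1 3)(4 5)
  after g: (1 2)(4 7)(5 8)

r g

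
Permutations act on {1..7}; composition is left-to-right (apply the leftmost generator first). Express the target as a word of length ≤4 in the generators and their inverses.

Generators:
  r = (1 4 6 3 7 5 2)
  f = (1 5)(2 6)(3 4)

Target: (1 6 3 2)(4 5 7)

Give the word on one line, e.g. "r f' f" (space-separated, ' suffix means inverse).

r' f

  after r': (1 2 5 7 3 6 4)
  after f: (1 6 3 2)(4 5 7)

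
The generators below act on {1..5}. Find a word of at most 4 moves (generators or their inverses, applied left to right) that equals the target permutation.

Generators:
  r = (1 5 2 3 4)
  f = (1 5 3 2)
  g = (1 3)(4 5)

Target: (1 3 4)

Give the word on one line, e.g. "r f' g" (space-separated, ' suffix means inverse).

f' g f'

  after f': (1 2 3 5)
  after g: (1 2)(3 4 5)
  after f': (1 3 4)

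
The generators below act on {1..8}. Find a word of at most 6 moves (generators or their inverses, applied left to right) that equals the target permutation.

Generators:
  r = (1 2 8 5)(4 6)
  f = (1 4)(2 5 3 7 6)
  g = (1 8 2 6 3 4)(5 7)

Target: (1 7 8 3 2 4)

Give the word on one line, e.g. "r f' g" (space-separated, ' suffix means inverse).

r g f' r

  after r: (1 2 8 5)(4 6)
  after g: (1 6)(3 4)(5 8 7)
  after f': (1 7 2 6 4 5 8 3)
  after r: (1 7 8 3 2 4)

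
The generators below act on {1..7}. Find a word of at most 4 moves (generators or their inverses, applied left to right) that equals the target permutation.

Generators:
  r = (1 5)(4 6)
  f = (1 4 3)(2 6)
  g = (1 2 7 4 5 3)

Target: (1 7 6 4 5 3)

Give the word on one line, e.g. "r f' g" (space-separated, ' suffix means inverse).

f g' f

  after f: (1 4 3)(2 6)
  after g': (1 7 2 6)(4 5)
  after f: (1 7 6 4 5 3)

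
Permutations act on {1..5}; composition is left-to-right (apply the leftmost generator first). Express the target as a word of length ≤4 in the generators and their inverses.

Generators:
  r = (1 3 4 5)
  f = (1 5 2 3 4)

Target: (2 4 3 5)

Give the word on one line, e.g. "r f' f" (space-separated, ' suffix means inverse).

  after f: (1 5 2 3 4)
  after r: (2 4 3 5)

f r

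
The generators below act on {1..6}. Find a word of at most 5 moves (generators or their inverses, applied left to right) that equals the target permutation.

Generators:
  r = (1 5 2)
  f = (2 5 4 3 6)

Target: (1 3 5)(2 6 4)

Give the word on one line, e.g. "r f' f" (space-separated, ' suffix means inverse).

r' f f f

  after r': (1 2 5)
  after f: (1 5)(2 4 3 6)
  after f: (1 4 6 5)(2 3)
  after f: (1 3 5)(2 6 4)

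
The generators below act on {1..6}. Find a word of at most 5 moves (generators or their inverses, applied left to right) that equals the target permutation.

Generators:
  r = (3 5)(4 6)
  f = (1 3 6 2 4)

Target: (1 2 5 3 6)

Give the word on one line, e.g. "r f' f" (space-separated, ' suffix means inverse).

  after f': (1 4 2 6 3)
  after f': (1 2 3 4 6)
  after r: (1 2 5 3 6)

f' f' r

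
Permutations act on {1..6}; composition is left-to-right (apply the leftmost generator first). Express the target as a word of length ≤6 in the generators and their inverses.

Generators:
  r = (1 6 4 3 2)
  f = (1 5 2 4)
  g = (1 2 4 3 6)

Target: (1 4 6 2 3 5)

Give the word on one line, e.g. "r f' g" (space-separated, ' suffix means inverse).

  after r: (1 6 4 3 2)
  after g': (1 3)(2 6)
  after f: (1 3 5 2 6 4)
  after g': (1 4 6 2 3 5)

r g' f g'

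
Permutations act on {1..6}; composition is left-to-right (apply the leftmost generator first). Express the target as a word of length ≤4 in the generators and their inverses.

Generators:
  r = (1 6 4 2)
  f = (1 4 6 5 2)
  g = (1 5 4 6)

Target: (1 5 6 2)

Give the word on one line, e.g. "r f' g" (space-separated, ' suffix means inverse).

f' r' f f

  after f': (1 2 5 6 4)
  after r': (1 4 2 5)
  after f: (1 6 5 4)
  after f: (1 5 6 2)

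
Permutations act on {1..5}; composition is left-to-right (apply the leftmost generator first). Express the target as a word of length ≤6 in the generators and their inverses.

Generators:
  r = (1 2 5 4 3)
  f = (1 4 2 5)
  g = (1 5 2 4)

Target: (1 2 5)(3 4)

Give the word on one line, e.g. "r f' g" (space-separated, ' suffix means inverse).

f f f r'

  after f: (1 4 2 5)
  after f: (1 2)(4 5)
  after f: (1 5 2 4)
  after r': (1 2 5)(3 4)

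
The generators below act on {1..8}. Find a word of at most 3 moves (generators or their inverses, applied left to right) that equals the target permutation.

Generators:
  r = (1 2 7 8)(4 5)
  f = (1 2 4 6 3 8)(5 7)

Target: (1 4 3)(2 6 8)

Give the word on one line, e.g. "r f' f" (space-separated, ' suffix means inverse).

f f

  after f: (1 2 4 6 3 8)(5 7)
  after f: (1 4 3)(2 6 8)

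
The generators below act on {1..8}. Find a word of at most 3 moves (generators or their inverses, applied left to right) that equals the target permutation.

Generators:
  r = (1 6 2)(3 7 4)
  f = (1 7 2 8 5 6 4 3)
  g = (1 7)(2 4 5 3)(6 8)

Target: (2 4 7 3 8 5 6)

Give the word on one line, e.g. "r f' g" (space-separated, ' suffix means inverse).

g' f'

  after g': (1 7)(2 3 5 4)(6 8)
  after f': (2 4 7 3 8 5 6)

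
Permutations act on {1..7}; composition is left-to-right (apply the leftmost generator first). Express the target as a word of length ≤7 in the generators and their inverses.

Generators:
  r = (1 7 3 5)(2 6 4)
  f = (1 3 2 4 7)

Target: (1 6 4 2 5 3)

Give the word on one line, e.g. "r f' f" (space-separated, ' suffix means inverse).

  after r': (1 5 3 7)(2 4 6)
  after f: (1 5 2 7 3)(4 6)
  after r': (1 3 5 4 2)
  after f: (1 2 3 5 7)
  after r: (1 6 4 2 5 3)

r' f r' f r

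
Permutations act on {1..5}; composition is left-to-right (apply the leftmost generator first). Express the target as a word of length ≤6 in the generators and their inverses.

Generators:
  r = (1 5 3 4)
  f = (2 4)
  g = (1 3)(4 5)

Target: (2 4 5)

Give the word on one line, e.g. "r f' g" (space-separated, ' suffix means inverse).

  after f: (2 4)
  after g: (1 3)(2 5 4)
  after f: (1 3)(2 5)
  after g': (2 4 5)

f g f g'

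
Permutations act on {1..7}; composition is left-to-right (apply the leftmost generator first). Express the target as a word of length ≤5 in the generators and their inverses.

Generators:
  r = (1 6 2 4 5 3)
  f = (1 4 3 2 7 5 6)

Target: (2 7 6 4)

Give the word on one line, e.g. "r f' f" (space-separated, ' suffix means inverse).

f r' r' r'

  after f: (1 4 3 2 7 5 6)
  after r': (1 2 7 4 5)(3 6)
  after r': (1 6 5 3)(2 7)
  after r': (2 7 6 4)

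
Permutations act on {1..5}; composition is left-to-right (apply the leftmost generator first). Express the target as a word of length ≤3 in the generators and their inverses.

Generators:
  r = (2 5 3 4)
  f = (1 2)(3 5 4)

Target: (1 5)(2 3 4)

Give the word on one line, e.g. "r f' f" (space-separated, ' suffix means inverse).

  after r': (2 4 3 5)
  after f': (1 2 5)
  after r: (1 5)(2 3 4)

r' f' r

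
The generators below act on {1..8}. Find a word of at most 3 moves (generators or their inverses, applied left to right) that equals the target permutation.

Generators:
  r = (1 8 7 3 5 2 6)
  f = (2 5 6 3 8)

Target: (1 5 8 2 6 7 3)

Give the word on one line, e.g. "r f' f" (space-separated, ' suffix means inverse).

f r' f'

  after f: (2 5 6 3 8)
  after r': (1 6 7 8 5 2 3)
  after f': (1 5 8 2 6 7 3)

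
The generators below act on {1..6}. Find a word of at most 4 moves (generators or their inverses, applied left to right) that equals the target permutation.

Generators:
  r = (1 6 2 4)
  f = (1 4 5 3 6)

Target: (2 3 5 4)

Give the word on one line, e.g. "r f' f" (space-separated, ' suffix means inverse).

  after r': (1 4 2 6)
  after f': (2 3 5 4)

r' f'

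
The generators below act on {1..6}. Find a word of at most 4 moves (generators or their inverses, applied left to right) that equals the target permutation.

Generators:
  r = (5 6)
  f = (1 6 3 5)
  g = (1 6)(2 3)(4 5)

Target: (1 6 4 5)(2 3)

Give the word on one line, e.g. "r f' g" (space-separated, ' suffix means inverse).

r g

  after r: (5 6)
  after g: (1 6 4 5)(2 3)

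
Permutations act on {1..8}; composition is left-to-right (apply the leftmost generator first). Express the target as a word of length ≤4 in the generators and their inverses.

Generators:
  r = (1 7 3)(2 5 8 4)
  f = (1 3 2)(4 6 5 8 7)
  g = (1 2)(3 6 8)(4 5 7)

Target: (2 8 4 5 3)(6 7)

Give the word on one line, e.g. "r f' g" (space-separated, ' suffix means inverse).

  after f': (1 2 3)(4 7 8 5 6)
  after g': (2 8 4 5 3)(6 7)

f' g'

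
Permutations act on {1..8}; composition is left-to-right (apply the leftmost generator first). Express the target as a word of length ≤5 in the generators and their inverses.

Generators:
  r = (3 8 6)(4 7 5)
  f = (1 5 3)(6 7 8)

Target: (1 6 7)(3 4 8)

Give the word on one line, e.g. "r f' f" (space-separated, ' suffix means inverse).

  after r': (3 6 8)(4 5 7)
  after f: (1 5 8)(3 7 4)
  after r': (1 7 5 3 4 6 8)
  after f: (1 8 5)(3 4 7)
  after f: (1 6 7)(3 4 8)

r' f r' f f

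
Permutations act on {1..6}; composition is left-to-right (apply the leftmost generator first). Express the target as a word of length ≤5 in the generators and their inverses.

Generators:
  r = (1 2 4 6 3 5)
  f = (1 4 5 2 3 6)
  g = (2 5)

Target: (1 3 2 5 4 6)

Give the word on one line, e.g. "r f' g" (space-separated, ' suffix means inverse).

  after f': (1 6 3 2 5 4)
  after f': (1 3 5)(2 4 6)
  after f': (1 2)(3 4)(5 6)
  after g': (1 5 6 2)(3 4)
  after r': (1 3 2 5 4 6)

f' f' f' g' r'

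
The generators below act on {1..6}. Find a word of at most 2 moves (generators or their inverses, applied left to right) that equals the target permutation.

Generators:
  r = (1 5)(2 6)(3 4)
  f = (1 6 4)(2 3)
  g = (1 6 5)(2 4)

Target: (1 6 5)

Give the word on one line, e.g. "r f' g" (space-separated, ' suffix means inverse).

  after g': (1 5 6)(2 4)
  after g': (1 6 5)

g' g'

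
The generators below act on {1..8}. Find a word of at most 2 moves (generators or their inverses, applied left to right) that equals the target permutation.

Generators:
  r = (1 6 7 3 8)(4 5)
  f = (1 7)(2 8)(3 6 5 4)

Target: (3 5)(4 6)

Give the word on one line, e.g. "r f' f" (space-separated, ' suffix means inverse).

f f

  after f: (1 7)(2 8)(3 6 5 4)
  after f: (3 5)(4 6)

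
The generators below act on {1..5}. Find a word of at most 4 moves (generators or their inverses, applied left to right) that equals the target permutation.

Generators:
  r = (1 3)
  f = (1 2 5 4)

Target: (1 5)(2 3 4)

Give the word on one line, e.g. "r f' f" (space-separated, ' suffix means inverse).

  after f': (1 4 5 2)
  after r': (1 4 5 2 3)
  after f': (1 5)(2 3 4)

f' r' f'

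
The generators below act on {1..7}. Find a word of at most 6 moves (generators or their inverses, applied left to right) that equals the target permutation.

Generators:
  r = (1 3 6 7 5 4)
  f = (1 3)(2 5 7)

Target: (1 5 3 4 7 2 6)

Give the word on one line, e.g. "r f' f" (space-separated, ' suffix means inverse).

f' f' r' r'

  after f': (1 3)(2 7 5)
  after f': (2 5 7)
  after r': (1 4 5 6 3)(2 7)
  after r': (1 5 3 4 7 2 6)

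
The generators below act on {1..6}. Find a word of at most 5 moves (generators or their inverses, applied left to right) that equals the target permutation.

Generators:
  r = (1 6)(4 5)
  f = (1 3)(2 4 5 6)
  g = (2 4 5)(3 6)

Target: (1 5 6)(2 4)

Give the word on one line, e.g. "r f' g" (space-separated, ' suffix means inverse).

g r f'

  after g: (2 4 5)(3 6)
  after r: (1 6 3)(2 5)
  after f': (1 5 6)(2 4)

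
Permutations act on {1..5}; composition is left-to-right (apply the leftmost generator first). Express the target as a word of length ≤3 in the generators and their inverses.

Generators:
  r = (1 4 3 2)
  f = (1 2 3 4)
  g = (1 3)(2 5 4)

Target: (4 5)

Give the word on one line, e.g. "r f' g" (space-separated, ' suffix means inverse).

  after f': (1 4 3 2)
  after f': (1 3)(2 4)
  after g: (4 5)

f' f' g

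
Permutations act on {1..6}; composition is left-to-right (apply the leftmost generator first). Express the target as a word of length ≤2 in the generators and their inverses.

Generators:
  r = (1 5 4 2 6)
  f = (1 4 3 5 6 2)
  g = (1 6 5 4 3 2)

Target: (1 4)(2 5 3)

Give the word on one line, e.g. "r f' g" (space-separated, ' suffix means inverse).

  after r: (1 5 4 2 6)
  after g: (1 4)(2 5 3)

r g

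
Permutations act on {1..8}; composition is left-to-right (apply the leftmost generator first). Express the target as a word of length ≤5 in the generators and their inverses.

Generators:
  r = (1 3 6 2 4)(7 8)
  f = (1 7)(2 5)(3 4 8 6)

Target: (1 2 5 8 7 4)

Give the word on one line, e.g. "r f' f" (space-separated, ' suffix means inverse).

  after r': (1 4 2 6 3)(7 8)
  after r': (1 2 3 4 6)
  after f': (1 5 2 6 7)(4 8)
  after r: (1 5 4 7 3 6 8)
  after f: (1 2 5 8 7 4)

r' r' f' r f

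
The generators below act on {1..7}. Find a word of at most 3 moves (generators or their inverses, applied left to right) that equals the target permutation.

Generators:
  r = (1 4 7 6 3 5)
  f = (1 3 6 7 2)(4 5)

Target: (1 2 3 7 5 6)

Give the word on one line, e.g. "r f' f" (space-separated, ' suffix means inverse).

f' r r

  after f': (1 2 7 6 3)(4 5)
  after r: (1 2 6 5 7 3 4)
  after r: (1 2 3 7 5 6)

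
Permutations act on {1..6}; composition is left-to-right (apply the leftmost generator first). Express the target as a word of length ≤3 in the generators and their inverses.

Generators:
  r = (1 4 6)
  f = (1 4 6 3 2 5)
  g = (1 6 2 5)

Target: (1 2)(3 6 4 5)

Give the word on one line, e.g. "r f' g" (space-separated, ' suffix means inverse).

  after f': (1 5 2 3 6 4)
  after f': (1 2 6)(3 4 5)
  after r: (1 2)(3 6 4 5)

f' f' r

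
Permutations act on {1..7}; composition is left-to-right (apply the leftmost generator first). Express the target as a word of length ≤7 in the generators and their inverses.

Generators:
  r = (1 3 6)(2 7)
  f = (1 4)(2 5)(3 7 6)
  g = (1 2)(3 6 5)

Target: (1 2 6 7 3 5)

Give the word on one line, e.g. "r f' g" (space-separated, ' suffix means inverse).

  after g': (1 2)(3 5 6)
  after r': (1 7 2 6)(3 5)
  after r': (1 2 3 5)
  after f: (1 5 4)(2 7 6 3)
  after f: (1 2 6 7 3 5)

g' r' r' f f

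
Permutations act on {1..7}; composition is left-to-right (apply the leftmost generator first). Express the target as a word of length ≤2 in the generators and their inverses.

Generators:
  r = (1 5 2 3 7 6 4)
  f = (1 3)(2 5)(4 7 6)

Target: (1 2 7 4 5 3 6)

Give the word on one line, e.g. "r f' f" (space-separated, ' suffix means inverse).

r r

  after r: (1 5 2 3 7 6 4)
  after r: (1 2 7 4 5 3 6)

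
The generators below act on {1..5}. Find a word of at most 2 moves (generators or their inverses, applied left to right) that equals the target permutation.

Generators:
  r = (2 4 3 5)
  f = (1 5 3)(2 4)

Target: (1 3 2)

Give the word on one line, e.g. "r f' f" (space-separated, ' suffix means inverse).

  after r': (2 5 3 4)
  after f': (1 3 2)

r' f'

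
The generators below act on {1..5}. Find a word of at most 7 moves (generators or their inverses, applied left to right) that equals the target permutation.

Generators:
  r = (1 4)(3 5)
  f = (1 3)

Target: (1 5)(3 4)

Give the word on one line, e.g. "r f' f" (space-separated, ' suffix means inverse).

  after f': (1 3)
  after r: (1 5 3 4)
  after f': (1 5)(3 4)
  after r: (1 3)(4 5)
  after r: (1 5)(3 4)

f' r f' r r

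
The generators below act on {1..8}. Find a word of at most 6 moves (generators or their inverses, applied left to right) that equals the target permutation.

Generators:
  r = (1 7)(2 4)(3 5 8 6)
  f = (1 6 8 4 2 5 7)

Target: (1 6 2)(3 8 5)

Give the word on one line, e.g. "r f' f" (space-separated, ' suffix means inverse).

  after r: (1 7)(2 4)(3 5 8 6)
  after f': (1 5 6 3 2 8)
  after r: (1 8 7)(2 6 5 3 4)
  after f': (1 6 2)(3 8 5)

r f' r f'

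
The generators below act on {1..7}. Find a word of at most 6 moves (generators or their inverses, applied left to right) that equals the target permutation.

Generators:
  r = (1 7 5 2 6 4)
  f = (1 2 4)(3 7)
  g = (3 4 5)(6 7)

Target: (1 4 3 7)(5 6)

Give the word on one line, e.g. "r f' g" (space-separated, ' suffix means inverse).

f' g f g'

  after f': (1 4 2)(3 7)
  after g: (1 5 3 6 7 4 2)
  after f: (1 5 7)(3 6)
  after g': (1 4 3 7)(5 6)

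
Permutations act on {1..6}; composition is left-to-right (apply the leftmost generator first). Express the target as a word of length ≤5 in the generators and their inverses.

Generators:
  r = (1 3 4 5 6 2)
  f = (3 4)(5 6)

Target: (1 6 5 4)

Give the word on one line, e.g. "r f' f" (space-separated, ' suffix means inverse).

  after f: (3 4)(5 6)
  after r': (1 2 6 4)
  after r': (1 6 3)(2 5 4)
  after f: (1 5 3)(2 6 4)
  after r: (1 6 5 4)

f r' r' f r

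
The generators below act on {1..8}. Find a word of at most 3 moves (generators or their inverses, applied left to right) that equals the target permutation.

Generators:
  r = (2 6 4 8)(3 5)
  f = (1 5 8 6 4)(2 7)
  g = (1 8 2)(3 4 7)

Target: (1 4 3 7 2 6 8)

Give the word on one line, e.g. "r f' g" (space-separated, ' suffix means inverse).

g' r r

  after g': (1 2 8)(3 7 4)
  after r: (1 6 4 5 3 7 8)
  after r: (1 4 3 7 2 6 8)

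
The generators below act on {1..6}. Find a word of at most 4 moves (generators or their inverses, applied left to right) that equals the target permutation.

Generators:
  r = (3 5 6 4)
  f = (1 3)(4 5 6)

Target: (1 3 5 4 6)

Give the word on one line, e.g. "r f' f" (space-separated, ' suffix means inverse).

f r f' r

  after f: (1 3)(4 5 6)
  after r: (1 5 4 6 3)
  after f': (1 4 5 6)
  after r: (1 3 5 4 6)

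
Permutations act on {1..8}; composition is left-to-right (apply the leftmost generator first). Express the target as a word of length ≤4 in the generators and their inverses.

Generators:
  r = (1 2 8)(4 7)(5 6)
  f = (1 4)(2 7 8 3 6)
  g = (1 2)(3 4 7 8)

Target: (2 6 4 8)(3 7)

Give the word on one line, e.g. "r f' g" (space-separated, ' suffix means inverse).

g f g' f

  after g: (1 2)(3 4 7 8)
  after f: (1 7 3)(2 4 8 6)
  after g': (1 4 7 8 6)(2 3)
  after f: (2 6 4 8)(3 7)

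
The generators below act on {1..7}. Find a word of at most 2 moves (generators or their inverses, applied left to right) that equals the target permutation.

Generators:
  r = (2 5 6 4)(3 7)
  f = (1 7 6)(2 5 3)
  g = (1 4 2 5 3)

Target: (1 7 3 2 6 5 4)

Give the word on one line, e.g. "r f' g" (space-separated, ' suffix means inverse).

  after g': (1 3 5 2 4)
  after r': (1 7 3 2 6 5 4)

g' r'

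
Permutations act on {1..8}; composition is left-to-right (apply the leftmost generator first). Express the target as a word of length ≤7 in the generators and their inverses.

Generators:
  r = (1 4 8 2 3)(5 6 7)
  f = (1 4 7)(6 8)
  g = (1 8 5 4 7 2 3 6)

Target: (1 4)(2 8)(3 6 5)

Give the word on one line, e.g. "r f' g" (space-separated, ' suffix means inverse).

  after f': (1 7 4)(6 8)
  after g: (1 2 3 6 5 4 8)
  after r: (1 3 7 5 8 4 2)
  after r: (2 4 3 5)(6 7)
  after r: (1 4)(2 8)(3 6 5)

f' g r r r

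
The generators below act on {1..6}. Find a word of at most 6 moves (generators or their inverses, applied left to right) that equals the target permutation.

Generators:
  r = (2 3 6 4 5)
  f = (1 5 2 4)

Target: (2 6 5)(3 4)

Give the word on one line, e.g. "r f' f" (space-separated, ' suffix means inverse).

r' f f r' f'

  after r': (2 5 4 6 3)
  after f: (1 5)(3 4 6)
  after f: (1 2 4 6 3)
  after r': (1 5 4 3)(2 6)
  after f': (2 6 5)(3 4)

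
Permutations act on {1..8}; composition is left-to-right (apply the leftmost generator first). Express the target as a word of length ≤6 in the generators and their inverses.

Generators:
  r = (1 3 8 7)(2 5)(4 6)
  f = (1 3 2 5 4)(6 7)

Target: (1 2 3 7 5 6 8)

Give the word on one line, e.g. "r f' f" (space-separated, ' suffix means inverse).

  after r: (1 3 8 7)(2 5)(4 6)
  after f: (1 2 4 7 3 8 6)
  after f: (1 5 4 6 3 8 7 2)
  after r: (1 2 3 7 5 6 8)

r f f r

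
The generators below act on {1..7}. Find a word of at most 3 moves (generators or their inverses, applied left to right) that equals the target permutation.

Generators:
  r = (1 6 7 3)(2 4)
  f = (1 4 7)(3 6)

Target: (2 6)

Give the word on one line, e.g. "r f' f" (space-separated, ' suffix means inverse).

  after r: (1 6 7 3)(2 4)
  after f': (1 3 7 6 4 2)
  after r: (2 6)

r f' r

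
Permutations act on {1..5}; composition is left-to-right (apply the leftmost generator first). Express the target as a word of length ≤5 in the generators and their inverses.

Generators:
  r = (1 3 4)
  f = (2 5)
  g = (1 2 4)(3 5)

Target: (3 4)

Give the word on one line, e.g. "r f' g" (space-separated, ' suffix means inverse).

g f g' r'

  after g: (1 2 4)(3 5)
  after f: (1 5 3 2 4)
  after g': (1 3)
  after r': (3 4)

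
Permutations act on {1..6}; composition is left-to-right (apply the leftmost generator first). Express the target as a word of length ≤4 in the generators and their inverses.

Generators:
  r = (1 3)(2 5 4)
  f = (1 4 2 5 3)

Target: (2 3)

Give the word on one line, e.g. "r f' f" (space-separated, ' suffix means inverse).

f r f' f'

  after f: (1 4 2 5 3)
  after r: (1 2 4 5)
  after f': (1 4 2)(3 5)
  after f': (2 3)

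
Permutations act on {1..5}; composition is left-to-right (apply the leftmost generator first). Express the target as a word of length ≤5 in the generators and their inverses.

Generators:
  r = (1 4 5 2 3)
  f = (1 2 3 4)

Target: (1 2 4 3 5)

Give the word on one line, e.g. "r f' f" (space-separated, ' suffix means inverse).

f' r f r

  after f': (1 4 3 2)
  after r: (1 5 2 4)
  after f: (1 5 3 4 2)
  after r: (1 2 4 3 5)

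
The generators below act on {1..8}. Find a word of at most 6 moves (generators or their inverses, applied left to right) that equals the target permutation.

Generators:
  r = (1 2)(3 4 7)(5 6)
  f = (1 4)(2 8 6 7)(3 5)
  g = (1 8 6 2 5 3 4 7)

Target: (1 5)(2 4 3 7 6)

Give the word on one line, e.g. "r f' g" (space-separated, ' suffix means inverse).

  after g': (1 7 4 3 5 2 6 8)
  after r: (1 3 6 8 2 5)
  after g: (1 4 7)(2 3)(5 8)
  after r': (1 3)(2 7)(5 8 6)
  after g': (1 5)(2 4 3 7 6)

g' r g r' g'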